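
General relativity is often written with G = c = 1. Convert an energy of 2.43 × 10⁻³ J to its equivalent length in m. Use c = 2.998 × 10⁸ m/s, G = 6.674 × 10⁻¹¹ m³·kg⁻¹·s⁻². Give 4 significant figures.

Energy → length via G/c⁴.
2.43 × 10⁻³ J × (G/c⁴) = 2.008 × 10⁻⁴⁷ m

2.008 × 10⁻⁴⁷ m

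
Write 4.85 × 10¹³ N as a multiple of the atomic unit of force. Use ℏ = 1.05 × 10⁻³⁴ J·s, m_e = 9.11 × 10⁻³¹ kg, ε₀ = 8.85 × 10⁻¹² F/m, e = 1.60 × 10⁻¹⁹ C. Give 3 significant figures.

5.82 × 10²⁰

atomic unit of force: F_au = E_h/a₀ = m_e²e⁶/((4πε₀)³ℏ⁴) = 8.33 × 10⁻⁸ N.
4.85 × 10¹³ / 8.33 × 10⁻⁸ = 5.82 × 10²⁰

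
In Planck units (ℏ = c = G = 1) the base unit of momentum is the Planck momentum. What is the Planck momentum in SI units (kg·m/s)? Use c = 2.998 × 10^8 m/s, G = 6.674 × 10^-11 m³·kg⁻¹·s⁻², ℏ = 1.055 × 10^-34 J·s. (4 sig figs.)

p_P = √(ℏc³/G)
  = √(42.60)
  = 6.527 kg·m/s

6.527 kg·m/s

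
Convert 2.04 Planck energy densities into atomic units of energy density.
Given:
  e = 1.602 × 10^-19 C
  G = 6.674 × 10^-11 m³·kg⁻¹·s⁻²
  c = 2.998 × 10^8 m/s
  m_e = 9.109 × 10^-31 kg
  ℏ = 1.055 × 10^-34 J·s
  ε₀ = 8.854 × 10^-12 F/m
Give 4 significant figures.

Planck energy density: u_P = c⁷/(ℏG²) = 4.632 × 10^113 J/m³
atomic unit of energy density: u_au = E_h/a₀³ = m_e⁴e¹⁰/((4πε₀)⁵ℏ⁸) = 2.929 × 10^13 J/m³
2.04 × 4.632 × 10^113 / 2.929 × 10^13 = 3.226 × 10^100

3.226 × 10^100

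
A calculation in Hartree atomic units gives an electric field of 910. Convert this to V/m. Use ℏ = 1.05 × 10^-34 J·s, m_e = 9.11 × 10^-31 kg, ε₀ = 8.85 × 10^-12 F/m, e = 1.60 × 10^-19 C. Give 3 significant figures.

4.74 × 10^14 V/m

One atomic unit of electric field: E_au = E_h/(e a₀) = m_e²e⁵/((4πε₀)³ℏ⁴) = 5.20 × 10^11 V/m.
910 × 5.20 × 10^11 V/m = 4.74 × 10^14 V/m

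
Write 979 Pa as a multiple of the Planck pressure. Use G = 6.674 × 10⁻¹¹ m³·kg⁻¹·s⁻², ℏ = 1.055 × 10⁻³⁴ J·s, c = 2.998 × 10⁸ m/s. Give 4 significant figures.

Planck pressure: p_P = c⁷/(ℏG²) = 4.632 × 10¹¹³ Pa.
979 / 4.632 × 10¹¹³ = 2.113 × 10⁻¹¹¹

2.113 × 10⁻¹¹¹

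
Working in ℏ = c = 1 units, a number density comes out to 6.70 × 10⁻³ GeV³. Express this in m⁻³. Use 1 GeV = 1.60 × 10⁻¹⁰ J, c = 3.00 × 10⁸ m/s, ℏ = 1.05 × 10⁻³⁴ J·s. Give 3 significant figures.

Number density is [L]⁻³ = [E]³/(ℏc)³.
1 GeV³ → 1/(ℏc)³ × (1 GeV in J)³ = 1.31 × 10⁴⁷ m⁻³.
Result: 6.70 × 10⁻³ × 1.31 × 10⁴⁷ = 8.78 × 10⁴⁴ m⁻³.

8.78 × 10⁴⁴ m⁻³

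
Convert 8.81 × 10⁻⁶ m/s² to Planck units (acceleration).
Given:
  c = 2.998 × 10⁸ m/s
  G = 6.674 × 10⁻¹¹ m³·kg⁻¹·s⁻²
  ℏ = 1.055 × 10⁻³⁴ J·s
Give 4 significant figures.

1.584 × 10⁻⁵⁷

Planck acceleration: a_P = √(c⁷/(ℏG)) = 5.560 × 10⁵¹ m/s².
8.81 × 10⁻⁶ / 5.560 × 10⁵¹ = 1.584 × 10⁻⁵⁷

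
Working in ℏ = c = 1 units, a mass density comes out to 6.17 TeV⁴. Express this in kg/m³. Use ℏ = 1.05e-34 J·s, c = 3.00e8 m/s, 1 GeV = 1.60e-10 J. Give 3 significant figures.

1.44e33 kg/m³

Mass density is [E]/(c²[L]³) = [E]⁴/(ℏ³c⁵).
1 GeV⁴ → 1/(ℏ³c⁵) × (1 GeV in J)⁴ = 2.33e20 kg/m³.
Convert the energy scale: 6.17 TeV⁴ = 6.17e12 GeV⁴.
Result: 6.17e12 × 2.33e20 = 1.44e33 kg/m³.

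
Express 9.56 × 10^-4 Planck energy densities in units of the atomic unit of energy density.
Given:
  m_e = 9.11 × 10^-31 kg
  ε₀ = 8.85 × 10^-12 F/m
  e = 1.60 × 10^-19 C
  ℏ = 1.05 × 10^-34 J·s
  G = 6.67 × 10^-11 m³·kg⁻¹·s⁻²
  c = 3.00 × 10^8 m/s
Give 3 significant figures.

Planck energy density: u_P = c⁷/(ℏG²) = 4.68 × 10^113 J/m³
atomic unit of energy density: u_au = E_h/a₀³ = m_e⁴e¹⁰/((4πε₀)⁵ℏ⁸) = 3.01 × 10^13 J/m³
9.56 × 10^-4 × 4.68 × 10^113 / 3.01 × 10^13 = 1.49 × 10^97

1.49 × 10^97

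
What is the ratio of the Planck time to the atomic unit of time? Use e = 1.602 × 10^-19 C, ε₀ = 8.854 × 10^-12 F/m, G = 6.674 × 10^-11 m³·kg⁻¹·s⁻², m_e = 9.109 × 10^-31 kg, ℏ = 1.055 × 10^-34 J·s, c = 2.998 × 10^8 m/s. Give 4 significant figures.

Planck time: t_P = √(ℏG/c⁵) = 5.392 × 10^-44 s
atomic unit of time: τ_au = (4πε₀)²ℏ³/(m_e e⁴) = 2.423 × 10^-17 s
ratio = 5.392 × 10^-44 / 2.423 × 10^-17 = 2.225 × 10^-27

2.225 × 10^-27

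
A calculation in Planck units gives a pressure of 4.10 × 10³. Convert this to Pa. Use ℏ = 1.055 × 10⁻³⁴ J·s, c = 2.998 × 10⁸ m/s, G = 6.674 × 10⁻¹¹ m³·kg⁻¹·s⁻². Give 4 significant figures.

One Planck pressure: p_P = c⁷/(ℏG²) = 4.632 × 10¹¹³ Pa.
4.10 × 10³ × 4.632 × 10¹¹³ Pa = 1.899 × 10¹¹⁷ Pa

1.899 × 10¹¹⁷ Pa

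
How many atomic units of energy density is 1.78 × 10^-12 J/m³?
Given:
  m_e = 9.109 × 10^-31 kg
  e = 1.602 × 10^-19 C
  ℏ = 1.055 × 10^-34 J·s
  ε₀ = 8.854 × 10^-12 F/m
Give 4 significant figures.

6.077 × 10^-26

atomic unit of energy density: u_au = E_h/a₀³ = m_e⁴e¹⁰/((4πε₀)⁵ℏ⁸) = 2.929 × 10^13 J/m³.
1.78 × 10^-12 / 2.929 × 10^13 = 6.077 × 10^-26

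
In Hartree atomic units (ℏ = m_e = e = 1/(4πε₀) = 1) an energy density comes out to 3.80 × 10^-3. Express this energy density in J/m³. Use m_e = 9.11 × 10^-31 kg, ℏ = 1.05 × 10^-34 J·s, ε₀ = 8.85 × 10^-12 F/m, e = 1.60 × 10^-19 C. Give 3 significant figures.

1.14 × 10^11 J/m³

One atomic unit of energy density: u_au = E_h/a₀³ = m_e⁴e¹⁰/((4πε₀)⁵ℏ⁸) = 3.01 × 10^13 J/m³.
3.80 × 10^-3 × 3.01 × 10^13 J/m³ = 1.14 × 10^11 J/m³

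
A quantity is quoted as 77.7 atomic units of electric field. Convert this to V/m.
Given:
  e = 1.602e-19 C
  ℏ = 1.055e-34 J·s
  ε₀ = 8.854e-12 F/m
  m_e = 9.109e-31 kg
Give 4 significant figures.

One atomic unit of electric field: E_au = E_h/(e a₀) = m_e²e⁵/((4πε₀)³ℏ⁴) = 5.131e11 V/m.
77.7 × 5.131e11 V/m = 3.987e13 V/m

3.987e13 V/m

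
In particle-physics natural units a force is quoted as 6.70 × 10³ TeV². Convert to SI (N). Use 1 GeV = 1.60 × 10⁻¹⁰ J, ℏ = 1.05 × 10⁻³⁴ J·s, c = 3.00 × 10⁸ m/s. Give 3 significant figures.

Force is [E]/[L] = [E]²/(ℏc); restore (ℏc)⁻¹.
1 GeV² → 1/(ℏc) × (1 GeV in J)² = 8.13 × 10⁵ N.
Convert the energy scale: 6.70 × 10³ TeV² = 6.70 × 10⁹ GeV².
Result: 6.70 × 10⁹ × 8.13 × 10⁵ = 5.45 × 10¹⁵ N.

5.45 × 10¹⁵ N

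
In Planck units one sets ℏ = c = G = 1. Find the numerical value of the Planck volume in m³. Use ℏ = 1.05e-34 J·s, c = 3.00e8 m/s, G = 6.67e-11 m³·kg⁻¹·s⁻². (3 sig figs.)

4.18e-105 m³

V_P = (ℏG/c³)^(3/2)
  = √(1.75e-209)
  = 4.18e-105 m³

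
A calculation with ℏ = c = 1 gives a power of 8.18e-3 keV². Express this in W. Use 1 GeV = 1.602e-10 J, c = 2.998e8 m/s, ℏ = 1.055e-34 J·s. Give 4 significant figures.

1.990 W

Power is [E]/[T] = [E]²/ℏ.
1 GeV² → 1/ℏ × (1 GeV in J)² = 2.433e14 W.
Convert the energy scale: 8.18e-3 keV² = 8.18e-15 GeV².
Result: 8.18e-15 × 2.433e14 = 1.990 W.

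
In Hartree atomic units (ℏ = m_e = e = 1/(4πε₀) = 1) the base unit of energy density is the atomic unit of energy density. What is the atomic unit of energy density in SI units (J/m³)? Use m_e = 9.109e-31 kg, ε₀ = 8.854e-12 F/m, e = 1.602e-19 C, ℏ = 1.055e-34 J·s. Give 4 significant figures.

2.929e13 J/m³

u_au = E_h/a₀³ = m_e⁴e¹⁰/((4πε₀)⁵ℏ⁸)
E_h = 4.354e-18 J
a₀ = 5.297e-11 m
E_h/a₀³ = 2.929e13 J/m³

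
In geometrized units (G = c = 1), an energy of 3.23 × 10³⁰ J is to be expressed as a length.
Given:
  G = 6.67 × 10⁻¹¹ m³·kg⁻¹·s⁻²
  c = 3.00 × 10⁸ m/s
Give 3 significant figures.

Energy → length via G/c⁴.
3.23 × 10³⁰ J × (G/c⁴) = 2.66 × 10⁻¹⁴ m

2.66 × 10⁻¹⁴ m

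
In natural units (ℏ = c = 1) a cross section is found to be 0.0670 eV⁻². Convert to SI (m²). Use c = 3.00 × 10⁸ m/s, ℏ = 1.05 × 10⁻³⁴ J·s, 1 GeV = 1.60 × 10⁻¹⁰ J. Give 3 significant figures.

Area is [L]² = [E]⁻²·(ℏc)²; restore (ℏc)².
1 GeV⁻² → (ℏc)² × (1 GeV in J)⁻² = 3.88 × 10⁻³² m².
Convert the energy scale: 0.0670 eV⁻² = 6.70 × 10¹⁶ GeV⁻².
Result: 6.70 × 10¹⁶ × 3.88 × 10⁻³² = 2.60 × 10⁻¹⁵ m².

2.60 × 10⁻¹⁵ m²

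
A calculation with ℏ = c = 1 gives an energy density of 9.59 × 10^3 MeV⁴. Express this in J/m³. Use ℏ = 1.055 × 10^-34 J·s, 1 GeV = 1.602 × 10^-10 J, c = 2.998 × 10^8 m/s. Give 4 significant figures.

1.996 × 10^29 J/m³

[E]/[L]³ = [E]⁴/(ℏc)³; restore (ℏc)⁻³.
1 GeV⁴ → 1/(ℏc)³ × (1 GeV in J)⁴ = 2.082 × 10^37 J/m³.
Convert the energy scale: 9.59 × 10^3 MeV⁴ = 9.59 × 10^-9 GeV⁴.
Result: 9.59 × 10^-9 × 2.082 × 10^37 = 1.996 × 10^29 J/m³.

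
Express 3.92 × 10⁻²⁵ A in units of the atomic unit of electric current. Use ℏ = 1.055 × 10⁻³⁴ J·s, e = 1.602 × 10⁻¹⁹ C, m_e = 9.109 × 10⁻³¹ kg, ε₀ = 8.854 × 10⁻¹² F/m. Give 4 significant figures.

atomic unit of electric current: I_au = e E_h/ℏ = m_e e⁵/((4πε₀)²ℏ³) = 6.612 × 10⁻³ A.
3.92 × 10⁻²⁵ / 6.612 × 10⁻³ = 5.929 × 10⁻²³

5.929 × 10⁻²³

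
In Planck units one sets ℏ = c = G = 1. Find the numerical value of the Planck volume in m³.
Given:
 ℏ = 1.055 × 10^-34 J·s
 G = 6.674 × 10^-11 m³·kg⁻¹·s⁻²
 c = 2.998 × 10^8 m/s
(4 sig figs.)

4.224 × 10^-105 m³

V_P = (ℏG/c³)^(3/2)
  = √(1.784 × 10^-209)
  = 4.224 × 10^-105 m³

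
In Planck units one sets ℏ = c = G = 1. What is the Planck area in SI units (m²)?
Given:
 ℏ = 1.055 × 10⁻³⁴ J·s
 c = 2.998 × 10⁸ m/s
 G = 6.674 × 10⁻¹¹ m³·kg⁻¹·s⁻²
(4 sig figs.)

2.613 × 10⁻⁷⁰ m²

A_P = ℏG/c³
  = 7.041 × 10⁻⁴⁵ / 2.695 × 10²⁵
  = 2.613 × 10⁻⁷⁰ m²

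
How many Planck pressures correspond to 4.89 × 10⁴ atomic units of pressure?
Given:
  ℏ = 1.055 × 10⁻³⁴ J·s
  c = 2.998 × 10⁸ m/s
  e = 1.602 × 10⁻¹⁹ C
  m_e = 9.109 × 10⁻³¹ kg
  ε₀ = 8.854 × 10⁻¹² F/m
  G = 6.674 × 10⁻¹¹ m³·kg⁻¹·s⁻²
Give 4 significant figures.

atomic unit of pressure: P_au = E_h/a₀³ = m_e⁴e¹⁰/((4πε₀)⁵ℏ⁸) = 2.929 × 10¹³ Pa
Planck pressure: p_P = c⁷/(ℏG²) = 4.632 × 10¹¹³ Pa
4.89 × 10⁴ × 2.929 × 10¹³ / 4.632 × 10¹¹³ = 3.092 × 10⁻⁹⁶

3.092 × 10⁻⁹⁶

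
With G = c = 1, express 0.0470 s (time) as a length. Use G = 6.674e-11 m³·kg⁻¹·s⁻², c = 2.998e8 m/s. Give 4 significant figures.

Time → length via c.
0.0470 s × (c) = 1.409e7 m

1.409e7 m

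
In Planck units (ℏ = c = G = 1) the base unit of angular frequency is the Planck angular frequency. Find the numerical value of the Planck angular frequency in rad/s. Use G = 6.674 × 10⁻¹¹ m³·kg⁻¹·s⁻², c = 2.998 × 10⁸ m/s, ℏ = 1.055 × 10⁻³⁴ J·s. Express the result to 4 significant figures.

1.855 × 10⁴³ rad/s

ω_P = √(c⁵/(ℏG))
  = √(3.440 × 10⁸⁶)
  = 1.855 × 10⁴³ rad/s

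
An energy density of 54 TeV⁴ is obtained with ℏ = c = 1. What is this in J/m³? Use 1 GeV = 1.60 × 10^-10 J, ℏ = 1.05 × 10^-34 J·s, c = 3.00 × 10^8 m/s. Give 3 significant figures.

1.13 × 10^51 J/m³

[E]/[L]³ = [E]⁴/(ℏc)³; restore (ℏc)⁻³.
1 GeV⁴ → 1/(ℏc)³ × (1 GeV in J)⁴ = 2.10 × 10^37 J/m³.
Convert the energy scale: 54 TeV⁴ = 5.40 × 10^13 GeV⁴.
Result: 5.40 × 10^13 × 2.10 × 10^37 = 1.13 × 10^51 J/m³.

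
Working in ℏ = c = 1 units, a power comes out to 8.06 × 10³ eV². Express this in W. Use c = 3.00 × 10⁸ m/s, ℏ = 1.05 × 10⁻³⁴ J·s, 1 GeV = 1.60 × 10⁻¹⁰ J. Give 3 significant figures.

1.97 W

Power is [E]/[T] = [E]²/ℏ.
1 GeV² → 1/ℏ × (1 GeV in J)² = 2.44 × 10¹⁴ W.
Convert the energy scale: 8.06 × 10³ eV² = 8.06 × 10⁻¹⁵ GeV².
Result: 8.06 × 10⁻¹⁵ × 2.44 × 10¹⁴ = 1.97 W.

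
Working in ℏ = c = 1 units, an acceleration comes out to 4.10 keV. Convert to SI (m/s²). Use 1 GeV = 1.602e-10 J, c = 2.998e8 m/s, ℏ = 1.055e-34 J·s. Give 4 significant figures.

Acceleration is [L]/[T]² = c·[E]/ℏ.
1 GeV → c/ℏ × (1 GeV in J) = 4.552e32 m/s².
Convert the energy scale: 4.10 keV = 4.10e-6 GeV.
Result: 4.10e-6 × 4.552e32 = 1.866e27 m/s².

1.866e27 m/s²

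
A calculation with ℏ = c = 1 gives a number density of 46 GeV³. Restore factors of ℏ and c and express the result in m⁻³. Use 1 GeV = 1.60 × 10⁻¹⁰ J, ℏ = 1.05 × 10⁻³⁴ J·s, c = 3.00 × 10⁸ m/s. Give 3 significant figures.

6.03 × 10⁴⁸ m⁻³

Number density is [L]⁻³ = [E]³/(ℏc)³.
1 GeV³ → 1/(ℏc)³ × (1 GeV in J)³ = 1.31 × 10⁴⁷ m⁻³.
Result: 46 × 1.31 × 10⁴⁷ = 6.03 × 10⁴⁸ m⁻³.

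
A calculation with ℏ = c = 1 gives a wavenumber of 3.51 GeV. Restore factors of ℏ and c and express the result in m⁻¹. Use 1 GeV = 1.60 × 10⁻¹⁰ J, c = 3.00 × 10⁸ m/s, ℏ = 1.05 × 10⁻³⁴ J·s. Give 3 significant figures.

Inverse length is [E]/(ℏc).
1 GeV → 1/(ℏc) × (1 GeV in J) = 5.08 × 10¹⁵ m⁻¹.
Result: 3.51 × 5.08 × 10¹⁵ = 1.78 × 10¹⁶ m⁻¹.

1.78 × 10¹⁶ m⁻¹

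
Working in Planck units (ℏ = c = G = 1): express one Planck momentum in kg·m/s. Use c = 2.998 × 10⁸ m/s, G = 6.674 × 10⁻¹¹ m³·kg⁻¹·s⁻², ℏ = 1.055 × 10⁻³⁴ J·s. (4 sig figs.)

6.527 kg·m/s

The unique combination of the constants set to 1 with dimensions of momentum is p_P = √(ℏc³/G).
  = √(42.60)
  = 6.527 kg·m/s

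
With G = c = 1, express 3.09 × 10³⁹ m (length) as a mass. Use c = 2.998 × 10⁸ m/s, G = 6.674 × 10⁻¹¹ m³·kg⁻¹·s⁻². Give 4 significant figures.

Length → mass via c²/G.
3.09 × 10³⁹ m × (c²/G) = 4.161 × 10⁶⁶ kg

4.161 × 10⁶⁶ kg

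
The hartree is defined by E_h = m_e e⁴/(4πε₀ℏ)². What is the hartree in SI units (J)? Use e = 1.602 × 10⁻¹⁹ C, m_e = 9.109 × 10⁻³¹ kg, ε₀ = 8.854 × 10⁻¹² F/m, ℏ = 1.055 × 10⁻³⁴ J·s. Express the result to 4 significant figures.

4.354 × 10⁻¹⁸ J

E_h = m_e e⁴/(4πε₀ℏ)²
  = 6.000 × 10⁻¹⁰⁶ / 1.378 × 10⁻⁸⁸
  = 4.354 × 10⁻¹⁸ J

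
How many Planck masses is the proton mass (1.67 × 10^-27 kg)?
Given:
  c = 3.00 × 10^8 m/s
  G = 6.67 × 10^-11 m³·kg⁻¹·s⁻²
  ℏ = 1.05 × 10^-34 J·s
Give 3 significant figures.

7.68 × 10^-20

Planck mass: m_P = √(ℏc/G) = 2.17 × 10^-8 kg.
1.67 × 10^-27 / 2.17 × 10^-8 = 7.68 × 10^-20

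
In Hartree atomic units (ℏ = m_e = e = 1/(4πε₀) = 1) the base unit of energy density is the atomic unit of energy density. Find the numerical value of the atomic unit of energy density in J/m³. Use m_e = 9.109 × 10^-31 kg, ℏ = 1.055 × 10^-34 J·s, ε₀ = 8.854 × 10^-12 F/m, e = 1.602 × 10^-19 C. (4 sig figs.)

u_au = E_h/a₀³ = m_e⁴e¹⁰/((4πε₀)⁵ℏ⁸)
E_h = 4.354 × 10^-18 J
a₀ = 5.297 × 10^-11 m
E_h/a₀³ = 2.929 × 10^13 J/m³

2.929 × 10^13 J/m³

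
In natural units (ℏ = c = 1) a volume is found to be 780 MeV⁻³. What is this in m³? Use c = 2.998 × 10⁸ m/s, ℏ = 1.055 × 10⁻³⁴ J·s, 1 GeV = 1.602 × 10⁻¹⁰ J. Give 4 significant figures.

Volume is [L]³ = [E]⁻³·(ℏc)³.
1 GeV⁻³ → (ℏc)³ × (1 GeV in J)⁻³ = 7.696 × 10⁻⁴⁸ m³.
Convert the energy scale: 780 MeV⁻³ = 7.80 × 10¹¹ GeV⁻³.
Result: 7.80 × 10¹¹ × 7.696 × 10⁻⁴⁸ = 6.003 × 10⁻³⁶ m³.

6.003 × 10⁻³⁶ m³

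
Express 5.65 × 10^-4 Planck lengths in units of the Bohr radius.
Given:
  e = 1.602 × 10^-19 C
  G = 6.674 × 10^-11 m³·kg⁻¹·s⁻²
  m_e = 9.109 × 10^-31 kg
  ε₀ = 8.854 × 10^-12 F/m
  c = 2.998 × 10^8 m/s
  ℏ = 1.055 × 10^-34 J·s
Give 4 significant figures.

Planck length: ℓ_P = √(ℏG/c³) = 1.616 × 10^-35 m
Bohr radius: a₀ = 4πε₀ℏ²/(m_e e²) = 5.297 × 10^-11 m
5.65 × 10^-4 × 1.616 × 10^-35 / 5.297 × 10^-11 = 1.724 × 10^-28

1.724 × 10^-28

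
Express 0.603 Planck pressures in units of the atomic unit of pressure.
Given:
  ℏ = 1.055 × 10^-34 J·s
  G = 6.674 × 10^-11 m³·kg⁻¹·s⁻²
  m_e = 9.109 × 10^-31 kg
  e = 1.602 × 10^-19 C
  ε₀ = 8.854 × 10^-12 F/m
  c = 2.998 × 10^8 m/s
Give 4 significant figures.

9.536 × 10^99

Planck pressure: p_P = c⁷/(ℏG²) = 4.632 × 10^113 Pa
atomic unit of pressure: P_au = E_h/a₀³ = m_e⁴e¹⁰/((4πε₀)⁵ℏ⁸) = 2.929 × 10^13 Pa
0.603 × 4.632 × 10^113 / 2.929 × 10^13 = 9.536 × 10^99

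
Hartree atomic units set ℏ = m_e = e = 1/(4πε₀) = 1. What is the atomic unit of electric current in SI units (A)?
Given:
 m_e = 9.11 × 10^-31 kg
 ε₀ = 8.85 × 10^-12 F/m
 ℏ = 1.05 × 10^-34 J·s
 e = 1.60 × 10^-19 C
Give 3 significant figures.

The unique combination of the constants set to 1 with dimensions of current is I_au = e E_h/ℏ = m_e e⁵/((4πε₀)²ℏ³).
E_h = 4.38 × 10^-18 J
e·E_h/ℏ = 6.67 × 10^-3 A

6.67 × 10^-3 A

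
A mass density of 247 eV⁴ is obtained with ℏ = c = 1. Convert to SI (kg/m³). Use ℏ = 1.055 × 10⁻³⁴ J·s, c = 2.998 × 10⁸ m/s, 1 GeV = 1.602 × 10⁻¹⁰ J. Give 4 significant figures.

5.720 × 10⁻¹⁴ kg/m³

Mass density is [E]/(c²[L]³) = [E]⁴/(ℏ³c⁵).
1 GeV⁴ → 1/(ℏ³c⁵) × (1 GeV in J)⁴ = 2.316 × 10²⁰ kg/m³.
Convert the energy scale: 247 eV⁴ = 2.47 × 10⁻³⁴ GeV⁴.
Result: 2.47 × 10⁻³⁴ × 2.316 × 10²⁰ = 5.720 × 10⁻¹⁴ kg/m³.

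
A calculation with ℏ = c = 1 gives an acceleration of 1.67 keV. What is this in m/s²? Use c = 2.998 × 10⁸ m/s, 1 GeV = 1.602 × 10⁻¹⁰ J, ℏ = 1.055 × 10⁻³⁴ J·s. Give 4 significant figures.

Acceleration is [L]/[T]² = c·[E]/ℏ.
1 GeV → c/ℏ × (1 GeV in J) = 4.552 × 10³² m/s².
Convert the energy scale: 1.67 keV = 1.67 × 10⁻⁶ GeV.
Result: 1.67 × 10⁻⁶ × 4.552 × 10³² = 7.603 × 10²⁶ m/s².

7.603 × 10²⁶ m/s²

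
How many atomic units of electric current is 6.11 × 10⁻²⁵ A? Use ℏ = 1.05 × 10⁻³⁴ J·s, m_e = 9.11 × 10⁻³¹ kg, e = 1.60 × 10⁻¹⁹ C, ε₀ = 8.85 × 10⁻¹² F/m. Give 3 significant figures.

atomic unit of electric current: I_au = e E_h/ℏ = m_e e⁵/((4πε₀)²ℏ³) = 6.67 × 10⁻³ A.
6.11 × 10⁻²⁵ / 6.67 × 10⁻³ = 9.16 × 10⁻²³

9.16 × 10⁻²³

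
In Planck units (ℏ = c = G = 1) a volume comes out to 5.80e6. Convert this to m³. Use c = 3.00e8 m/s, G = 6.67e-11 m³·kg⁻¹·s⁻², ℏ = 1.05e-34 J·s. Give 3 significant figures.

2.42e-98 m³

One Planck volume: V_P = (ℏG/c³)^(3/2) = 4.18e-105 m³.
5.80e6 × 4.18e-105 m³ = 2.42e-98 m³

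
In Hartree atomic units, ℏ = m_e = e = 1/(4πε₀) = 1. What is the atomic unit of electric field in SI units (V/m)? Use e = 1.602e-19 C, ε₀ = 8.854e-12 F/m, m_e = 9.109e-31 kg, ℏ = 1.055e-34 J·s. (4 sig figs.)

From ℏ = m_e = e = 1/(4πε₀) = 1 the electric field scale is E_au = E_h/(e a₀) = m_e²e⁵/((4πε₀)³ℏ⁴).
E_h = 4.354e-18 J
a₀ = 5.297e-11 m
E_h/(e·a₀) = 5.131e11 V/m

5.131e11 V/m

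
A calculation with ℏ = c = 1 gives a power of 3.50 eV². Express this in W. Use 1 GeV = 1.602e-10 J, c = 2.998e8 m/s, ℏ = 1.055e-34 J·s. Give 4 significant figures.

Power is [E]/[T] = [E]²/ℏ.
1 GeV² → 1/ℏ × (1 GeV in J)² = 2.433e14 W.
Convert the energy scale: 3.50 eV² = 3.50e-18 GeV².
Result: 3.50e-18 × 2.433e14 = 8.514e-4 W.

8.514e-4 W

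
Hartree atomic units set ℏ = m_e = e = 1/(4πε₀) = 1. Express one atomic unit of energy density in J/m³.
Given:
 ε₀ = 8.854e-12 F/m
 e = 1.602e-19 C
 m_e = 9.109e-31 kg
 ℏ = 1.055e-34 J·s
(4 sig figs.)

Dimensional analysis gives u_au = E_h/a₀³ = m_e⁴e¹⁰/((4πε₀)⁵ℏ⁸).
E_h = 4.354e-18 J
a₀ = 5.297e-11 m
E_h/a₀³ = 2.929e13 J/m³

2.929e13 J/m³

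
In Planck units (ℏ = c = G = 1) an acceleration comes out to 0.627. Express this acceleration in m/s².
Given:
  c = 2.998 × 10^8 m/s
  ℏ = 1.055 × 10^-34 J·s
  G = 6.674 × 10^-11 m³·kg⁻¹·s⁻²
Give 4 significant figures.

One Planck acceleration: a_P = √(c⁷/(ℏG)) = 5.560 × 10^51 m/s².
0.627 × 5.560 × 10^51 m/s² = 3.486 × 10^51 m/s²

3.486 × 10^51 m/s²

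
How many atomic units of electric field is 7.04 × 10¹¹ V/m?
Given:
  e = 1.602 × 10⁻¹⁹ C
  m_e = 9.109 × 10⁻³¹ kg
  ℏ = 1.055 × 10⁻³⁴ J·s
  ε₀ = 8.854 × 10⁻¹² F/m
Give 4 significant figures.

1.372

atomic unit of electric field: E_au = E_h/(e a₀) = m_e²e⁵/((4πε₀)³ℏ⁴) = 5.131 × 10¹¹ V/m.
7.04 × 10¹¹ / 5.131 × 10¹¹ = 1.372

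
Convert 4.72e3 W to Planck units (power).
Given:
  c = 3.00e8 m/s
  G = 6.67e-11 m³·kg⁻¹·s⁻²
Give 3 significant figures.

1.30e-49

Planck power: P_P = c⁵/G = 3.64e52 W.
4.72e3 / 3.64e52 = 1.30e-49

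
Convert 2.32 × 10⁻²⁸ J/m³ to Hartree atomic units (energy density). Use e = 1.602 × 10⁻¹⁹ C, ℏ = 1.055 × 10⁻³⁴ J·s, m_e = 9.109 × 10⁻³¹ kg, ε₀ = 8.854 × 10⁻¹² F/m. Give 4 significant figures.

7.920 × 10⁻⁴²

atomic unit of energy density: u_au = E_h/a₀³ = m_e⁴e¹⁰/((4πε₀)⁵ℏ⁸) = 2.929 × 10¹³ J/m³.
2.32 × 10⁻²⁸ / 2.929 × 10¹³ = 7.920 × 10⁻⁴²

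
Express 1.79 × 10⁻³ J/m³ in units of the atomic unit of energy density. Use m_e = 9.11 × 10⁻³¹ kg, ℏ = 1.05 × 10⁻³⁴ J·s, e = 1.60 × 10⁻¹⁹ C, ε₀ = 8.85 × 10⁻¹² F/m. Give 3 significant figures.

atomic unit of energy density: u_au = E_h/a₀³ = m_e⁴e¹⁰/((4πε₀)⁵ℏ⁸) = 3.01 × 10¹³ J/m³.
1.79 × 10⁻³ / 3.01 × 10¹³ = 5.94 × 10⁻¹⁷

5.94 × 10⁻¹⁷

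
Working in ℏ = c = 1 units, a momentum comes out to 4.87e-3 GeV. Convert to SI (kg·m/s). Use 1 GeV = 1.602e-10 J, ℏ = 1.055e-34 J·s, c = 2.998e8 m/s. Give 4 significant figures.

2.602e-21 kg·m/s

Momentum is [E]/c; divide by c.
1 GeV → 1/c × (1 GeV in J) = 5.344e-19 kg·m/s.
Result: 4.87e-3 × 5.344e-19 = 2.602e-21 kg·m/s.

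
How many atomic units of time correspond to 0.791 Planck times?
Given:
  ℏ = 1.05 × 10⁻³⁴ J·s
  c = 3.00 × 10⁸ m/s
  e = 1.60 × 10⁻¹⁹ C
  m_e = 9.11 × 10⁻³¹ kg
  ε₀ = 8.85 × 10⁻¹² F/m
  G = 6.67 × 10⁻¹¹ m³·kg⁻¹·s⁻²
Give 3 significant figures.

Planck time: t_P = √(ℏG/c⁵) = 5.37 × 10⁻⁴⁴ s
atomic unit of time: τ_au = (4πε₀)²ℏ³/(m_e e⁴) = 2.40 × 10⁻¹⁷ s
0.791 × 5.37 × 10⁻⁴⁴ / 2.40 × 10⁻¹⁷ = 1.77 × 10⁻²⁷

1.77 × 10⁻²⁷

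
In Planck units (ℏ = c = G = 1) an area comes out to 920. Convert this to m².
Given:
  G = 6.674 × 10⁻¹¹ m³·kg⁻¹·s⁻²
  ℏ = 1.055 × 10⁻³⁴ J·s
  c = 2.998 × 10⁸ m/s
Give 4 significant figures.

2.404 × 10⁻⁶⁷ m²

One Planck area: A_P = ℏG/c³ = 2.613 × 10⁻⁷⁰ m².
920 × 2.613 × 10⁻⁷⁰ m² = 2.404 × 10⁻⁶⁷ m²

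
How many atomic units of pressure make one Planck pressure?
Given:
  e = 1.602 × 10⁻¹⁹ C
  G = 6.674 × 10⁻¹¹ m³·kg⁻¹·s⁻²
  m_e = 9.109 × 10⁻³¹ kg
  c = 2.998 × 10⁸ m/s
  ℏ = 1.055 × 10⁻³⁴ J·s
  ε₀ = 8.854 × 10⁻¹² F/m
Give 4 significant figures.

Planck pressure: p_P = c⁷/(ℏG²) = 4.632 × 10¹¹³ Pa
atomic unit of pressure: P_au = E_h/a₀³ = m_e⁴e¹⁰/((4πε₀)⁵ℏ⁸) = 2.929 × 10¹³ Pa
ratio = 4.632 × 10¹¹³ / 2.929 × 10¹³ = 1.581 × 10¹⁰⁰

1.581 × 10¹⁰⁰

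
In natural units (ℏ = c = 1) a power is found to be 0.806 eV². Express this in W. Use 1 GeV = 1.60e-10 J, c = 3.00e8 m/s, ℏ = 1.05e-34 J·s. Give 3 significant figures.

1.97e-4 W

Power is [E]/[T] = [E]²/ℏ.
1 GeV² → 1/ℏ × (1 GeV in J)² = 2.44e14 W.
Convert the energy scale: 0.806 eV² = 8.06e-19 GeV².
Result: 8.06e-19 × 2.44e14 = 1.97e-4 W.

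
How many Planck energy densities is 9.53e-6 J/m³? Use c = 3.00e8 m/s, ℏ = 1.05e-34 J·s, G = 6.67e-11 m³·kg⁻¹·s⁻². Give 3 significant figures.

Planck energy density: u_P = c⁷/(ℏG²) = 4.68e113 J/m³.
9.53e-6 / 4.68e113 = 2.04e-119

2.04e-119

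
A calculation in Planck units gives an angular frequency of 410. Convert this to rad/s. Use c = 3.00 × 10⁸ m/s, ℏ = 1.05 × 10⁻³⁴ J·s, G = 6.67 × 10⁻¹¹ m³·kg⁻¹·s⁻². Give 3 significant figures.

One Planck angular frequency: ω_P = √(c⁵/(ℏG)) = 1.86 × 10⁴³ rad/s.
410 × 1.86 × 10⁴³ rad/s = 7.64 × 10⁴⁵ rad/s

7.64 × 10⁴⁵ rad/s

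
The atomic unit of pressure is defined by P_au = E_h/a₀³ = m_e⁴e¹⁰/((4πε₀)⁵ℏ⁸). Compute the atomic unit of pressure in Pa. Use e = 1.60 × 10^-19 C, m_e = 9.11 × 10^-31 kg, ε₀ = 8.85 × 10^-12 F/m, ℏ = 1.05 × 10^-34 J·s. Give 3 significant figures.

3.01 × 10^13 Pa

P_au = E_h/a₀³ = m_e⁴e¹⁰/((4πε₀)⁵ℏ⁸)
E_h = 4.38 × 10^-18 J
a₀ = 5.26 × 10^-11 m
E_h/a₀³ = 3.01 × 10^13 Pa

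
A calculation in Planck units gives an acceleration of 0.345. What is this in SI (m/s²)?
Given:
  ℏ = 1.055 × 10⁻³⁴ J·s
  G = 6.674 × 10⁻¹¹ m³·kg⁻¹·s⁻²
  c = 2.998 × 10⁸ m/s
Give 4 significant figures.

One Planck acceleration: a_P = √(c⁷/(ℏG)) = 5.560 × 10⁵¹ m/s².
0.345 × 5.560 × 10⁵¹ m/s² = 1.918 × 10⁵¹ m/s²

1.918 × 10⁵¹ m/s²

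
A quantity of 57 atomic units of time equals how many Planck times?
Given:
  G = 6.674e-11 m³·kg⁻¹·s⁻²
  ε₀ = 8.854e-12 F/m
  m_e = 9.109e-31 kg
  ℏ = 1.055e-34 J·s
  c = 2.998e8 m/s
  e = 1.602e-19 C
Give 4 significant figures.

2.561e28

atomic unit of time: τ_au = (4πε₀)²ℏ³/(m_e e⁴) = 2.423e-17 s
Planck time: t_P = √(ℏG/c⁵) = 5.392e-44 s
57 × 2.423e-17 / 5.392e-44 = 2.561e28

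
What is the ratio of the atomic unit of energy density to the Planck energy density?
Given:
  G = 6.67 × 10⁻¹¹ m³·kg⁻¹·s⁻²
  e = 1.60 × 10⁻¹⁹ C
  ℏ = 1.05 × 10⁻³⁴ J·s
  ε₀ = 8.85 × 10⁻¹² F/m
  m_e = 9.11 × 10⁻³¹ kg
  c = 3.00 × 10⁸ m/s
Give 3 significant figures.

atomic unit of energy density: u_au = E_h/a₀³ = m_e⁴e¹⁰/((4πε₀)⁵ℏ⁸) = 3.01 × 10¹³ J/m³
Planck energy density: u_P = c⁷/(ℏG²) = 4.68 × 10¹¹³ J/m³
ratio = 3.01 × 10¹³ / 4.68 × 10¹¹³ = 6.44 × 10⁻¹⁰¹

6.44 × 10⁻¹⁰¹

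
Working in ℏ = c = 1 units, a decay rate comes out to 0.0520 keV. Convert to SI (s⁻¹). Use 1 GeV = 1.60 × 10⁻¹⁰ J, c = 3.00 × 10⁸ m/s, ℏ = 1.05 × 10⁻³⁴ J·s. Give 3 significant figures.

A rate is [E]/ℏ; divide by ℏ.
1 GeV → 1/ℏ × (1 GeV in J) = 1.52 × 10²⁴ s⁻¹.
Convert the energy scale: 0.0520 keV = 5.20 × 10⁻⁸ GeV.
Result: 5.20 × 10⁻⁸ × 1.52 × 10²⁴ = 7.92 × 10¹⁶ s⁻¹.

7.92 × 10¹⁶ s⁻¹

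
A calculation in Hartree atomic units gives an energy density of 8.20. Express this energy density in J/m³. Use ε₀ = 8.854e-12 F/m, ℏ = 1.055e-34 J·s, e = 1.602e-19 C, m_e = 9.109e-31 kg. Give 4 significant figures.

One atomic unit of energy density: u_au = E_h/a₀³ = m_e⁴e¹⁰/((4πε₀)⁵ℏ⁸) = 2.929e13 J/m³.
8.20 × 2.929e13 J/m³ = 2.402e14 J/m³

2.402e14 J/m³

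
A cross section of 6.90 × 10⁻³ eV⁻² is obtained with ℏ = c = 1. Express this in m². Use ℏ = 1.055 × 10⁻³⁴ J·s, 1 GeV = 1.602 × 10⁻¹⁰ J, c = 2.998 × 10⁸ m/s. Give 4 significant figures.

2.690 × 10⁻¹⁶ m²

Area is [L]² = [E]⁻²·(ℏc)²; restore (ℏc)².
1 GeV⁻² → (ℏc)² × (1 GeV in J)⁻² = 3.898 × 10⁻³² m².
Convert the energy scale: 6.90 × 10⁻³ eV⁻² = 6.90 × 10¹⁵ GeV⁻².
Result: 6.90 × 10¹⁵ × 3.898 × 10⁻³² = 2.690 × 10⁻¹⁶ m².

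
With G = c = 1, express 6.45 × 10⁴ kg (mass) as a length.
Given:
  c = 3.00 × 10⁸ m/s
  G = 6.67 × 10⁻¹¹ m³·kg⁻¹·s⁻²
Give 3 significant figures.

4.78 × 10⁻²³ m

In G = c = 1 units mass has dimensions of length; the conversion factor is G/c².
6.45 × 10⁴ kg × (G/c²) = 4.78 × 10⁻²³ m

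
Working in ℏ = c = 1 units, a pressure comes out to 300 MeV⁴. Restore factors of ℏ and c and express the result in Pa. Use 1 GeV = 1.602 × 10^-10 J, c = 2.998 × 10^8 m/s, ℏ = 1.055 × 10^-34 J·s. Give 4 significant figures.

6.245 × 10^27 Pa

Pressure is [E]/[L]³ = [E]⁴/(ℏc)³.
1 GeV⁴ → 1/(ℏc)³ × (1 GeV in J)⁴ = 2.082 × 10^37 Pa.
Convert the energy scale: 300 MeV⁴ = 3.00 × 10^-10 GeV⁴.
Result: 3.00 × 10^-10 × 2.082 × 10^37 = 6.245 × 10^27 Pa.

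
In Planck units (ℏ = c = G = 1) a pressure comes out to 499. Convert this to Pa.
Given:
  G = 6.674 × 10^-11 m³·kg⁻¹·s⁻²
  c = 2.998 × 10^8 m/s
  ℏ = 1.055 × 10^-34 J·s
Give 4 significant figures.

One Planck pressure: p_P = c⁷/(ℏG²) = 4.632 × 10^113 Pa.
499 × 4.632 × 10^113 Pa = 2.312 × 10^116 Pa

2.312 × 10^116 Pa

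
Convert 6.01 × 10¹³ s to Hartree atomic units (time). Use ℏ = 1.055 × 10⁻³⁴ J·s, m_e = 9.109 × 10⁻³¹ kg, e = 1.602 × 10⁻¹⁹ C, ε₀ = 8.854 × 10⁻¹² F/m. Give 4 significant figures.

2.480 × 10³⁰

atomic unit of time: τ_au = (4πε₀)²ℏ³/(m_e e⁴) = 2.423 × 10⁻¹⁷ s.
6.01 × 10¹³ / 2.423 × 10⁻¹⁷ = 2.480 × 10³⁰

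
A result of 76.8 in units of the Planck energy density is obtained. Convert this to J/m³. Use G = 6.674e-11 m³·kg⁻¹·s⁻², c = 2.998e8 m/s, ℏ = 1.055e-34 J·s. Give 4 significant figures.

One Planck energy density: u_P = c⁷/(ℏG²) = 4.632e113 J/m³.
76.8 × 4.632e113 J/m³ = 3.558e115 J/m³

3.558e115 J/m³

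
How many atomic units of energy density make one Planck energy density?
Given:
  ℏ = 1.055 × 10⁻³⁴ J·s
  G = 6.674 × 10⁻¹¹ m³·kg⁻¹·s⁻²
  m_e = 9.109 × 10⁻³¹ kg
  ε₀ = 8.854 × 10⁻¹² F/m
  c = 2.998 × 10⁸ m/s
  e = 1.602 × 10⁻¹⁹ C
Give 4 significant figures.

Planck energy density: u_P = c⁷/(ℏG²) = 4.632 × 10¹¹³ J/m³
atomic unit of energy density: u_au = E_h/a₀³ = m_e⁴e¹⁰/((4πε₀)⁵ℏ⁸) = 2.929 × 10¹³ J/m³
ratio = 4.632 × 10¹¹³ / 2.929 × 10¹³ = 1.581 × 10¹⁰⁰

1.581 × 10¹⁰⁰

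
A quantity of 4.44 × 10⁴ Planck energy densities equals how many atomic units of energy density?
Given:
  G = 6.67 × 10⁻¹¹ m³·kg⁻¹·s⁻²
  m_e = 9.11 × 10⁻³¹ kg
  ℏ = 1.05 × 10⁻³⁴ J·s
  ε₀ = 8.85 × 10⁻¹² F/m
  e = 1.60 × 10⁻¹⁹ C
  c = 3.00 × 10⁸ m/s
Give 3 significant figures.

Planck energy density: u_P = c⁷/(ℏG²) = 4.68 × 10¹¹³ J/m³
atomic unit of energy density: u_au = E_h/a₀³ = m_e⁴e¹⁰/((4πε₀)⁵ℏ⁸) = 3.01 × 10¹³ J/m³
4.44 × 10⁴ × 4.68 × 10¹¹³ / 3.01 × 10¹³ = 6.90 × 10¹⁰⁴

6.90 × 10¹⁰⁴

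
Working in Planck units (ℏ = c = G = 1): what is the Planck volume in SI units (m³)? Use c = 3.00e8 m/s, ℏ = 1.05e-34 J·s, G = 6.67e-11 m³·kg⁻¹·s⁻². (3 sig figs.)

4.18e-105 m³

From ℏ = c = G = 1 the volume scale is V_P = (ℏG/c³)^(3/2).
  = √(1.75e-209)
  = 4.18e-105 m³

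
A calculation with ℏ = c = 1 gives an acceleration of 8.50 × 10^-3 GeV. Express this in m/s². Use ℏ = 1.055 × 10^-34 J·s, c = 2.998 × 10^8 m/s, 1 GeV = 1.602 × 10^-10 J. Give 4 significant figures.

3.870 × 10^30 m/s²

Acceleration is [L]/[T]² = c·[E]/ℏ.
1 GeV → c/ℏ × (1 GeV in J) = 4.552 × 10^32 m/s².
Result: 8.50 × 10^-3 × 4.552 × 10^32 = 3.870 × 10^30 m/s².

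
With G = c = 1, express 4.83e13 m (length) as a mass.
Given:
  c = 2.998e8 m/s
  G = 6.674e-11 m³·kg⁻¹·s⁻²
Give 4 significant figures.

Length → mass via c²/G.
4.83e13 m × (c²/G) = 6.505e40 kg

6.505e40 kg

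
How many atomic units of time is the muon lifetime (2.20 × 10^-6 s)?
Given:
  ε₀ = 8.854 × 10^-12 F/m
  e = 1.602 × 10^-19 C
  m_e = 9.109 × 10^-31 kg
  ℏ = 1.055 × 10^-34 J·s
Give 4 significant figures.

9.080 × 10^10

atomic unit of time: τ_au = (4πε₀)²ℏ³/(m_e e⁴) = 2.423 × 10^-17 s.
2.20 × 10^-6 / 2.423 × 10^-17 = 9.080 × 10^10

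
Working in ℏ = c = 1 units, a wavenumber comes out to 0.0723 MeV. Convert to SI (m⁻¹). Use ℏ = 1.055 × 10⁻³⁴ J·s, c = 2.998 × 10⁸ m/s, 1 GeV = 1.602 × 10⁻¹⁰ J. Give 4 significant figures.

Inverse length is [E]/(ℏc).
1 GeV → 1/(ℏc) × (1 GeV in J) = 5.065 × 10¹⁵ m⁻¹.
Convert the energy scale: 0.0723 MeV = 7.23 × 10⁻⁵ GeV.
Result: 7.23 × 10⁻⁵ × 5.065 × 10¹⁵ = 3.662 × 10¹¹ m⁻¹.

3.662 × 10¹¹ m⁻¹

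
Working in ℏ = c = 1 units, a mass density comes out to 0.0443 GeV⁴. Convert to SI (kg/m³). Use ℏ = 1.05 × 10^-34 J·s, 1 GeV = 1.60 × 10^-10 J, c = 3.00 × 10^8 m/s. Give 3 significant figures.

1.03 × 10^19 kg/m³

Mass density is [E]/(c²[L]³) = [E]⁴/(ℏ³c⁵).
1 GeV⁴ → 1/(ℏ³c⁵) × (1 GeV in J)⁴ = 2.33 × 10^20 kg/m³.
Result: 0.0443 × 2.33 × 10^20 = 1.03 × 10^19 kg/m³.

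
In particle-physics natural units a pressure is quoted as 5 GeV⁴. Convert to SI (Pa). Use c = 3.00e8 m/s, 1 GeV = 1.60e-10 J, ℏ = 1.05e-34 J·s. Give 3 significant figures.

Pressure is [E]/[L]³ = [E]⁴/(ℏc)³.
1 GeV⁴ → 1/(ℏc)³ × (1 GeV in J)⁴ = 2.10e37 Pa.
Result: 5 × 2.10e37 = 1.05e38 Pa.

1.05e38 Pa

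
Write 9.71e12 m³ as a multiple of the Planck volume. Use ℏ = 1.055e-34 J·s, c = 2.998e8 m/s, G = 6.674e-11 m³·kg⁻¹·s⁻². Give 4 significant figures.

Planck volume: V_P = (ℏG/c³)^(3/2) = 4.224e-105 m³.
9.71e12 / 4.224e-105 = 2.299e117

2.299e117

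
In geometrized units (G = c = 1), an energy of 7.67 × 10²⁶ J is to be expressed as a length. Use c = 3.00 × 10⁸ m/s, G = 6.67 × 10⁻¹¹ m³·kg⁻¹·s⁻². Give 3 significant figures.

6.32 × 10⁻¹⁸ m

Energy → length via G/c⁴.
7.67 × 10²⁶ J × (G/c⁴) = 6.32 × 10⁻¹⁸ m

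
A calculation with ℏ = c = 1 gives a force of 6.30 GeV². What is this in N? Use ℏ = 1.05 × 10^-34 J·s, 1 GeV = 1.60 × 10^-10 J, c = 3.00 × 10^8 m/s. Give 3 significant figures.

5.12 × 10^6 N

Force is [E]/[L] = [E]²/(ℏc); restore (ℏc)⁻¹.
1 GeV² → 1/(ℏc) × (1 GeV in J)² = 8.13 × 10^5 N.
Result: 6.30 × 8.13 × 10^5 = 5.12 × 10^6 N.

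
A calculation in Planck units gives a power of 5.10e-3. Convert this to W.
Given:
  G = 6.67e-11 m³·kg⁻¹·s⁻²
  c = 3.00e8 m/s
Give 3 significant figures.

One Planck power: P_P = c⁵/G = 3.64e52 W.
5.10e-3 × 3.64e52 W = 1.86e50 W

1.86e50 W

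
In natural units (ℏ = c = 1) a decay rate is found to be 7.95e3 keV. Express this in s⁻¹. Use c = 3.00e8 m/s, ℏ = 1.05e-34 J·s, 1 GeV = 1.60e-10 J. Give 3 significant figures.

A rate is [E]/ℏ; divide by ℏ.
1 GeV → 1/ℏ × (1 GeV in J) = 1.52e24 s⁻¹.
Convert the energy scale: 7.95e3 keV = 7.95e-3 GeV.
Result: 7.95e-3 × 1.52e24 = 1.21e22 s⁻¹.

1.21e22 s⁻¹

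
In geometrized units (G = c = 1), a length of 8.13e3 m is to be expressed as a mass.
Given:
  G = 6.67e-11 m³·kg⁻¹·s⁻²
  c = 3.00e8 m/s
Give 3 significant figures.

Length → mass via c²/G.
8.13e3 m × (c²/G) = 1.10e31 kg

1.10e31 kg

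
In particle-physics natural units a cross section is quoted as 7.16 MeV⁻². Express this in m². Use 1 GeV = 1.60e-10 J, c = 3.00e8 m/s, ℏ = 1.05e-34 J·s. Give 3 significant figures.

Area is [L]² = [E]⁻²·(ℏc)²; restore (ℏc)².
1 GeV⁻² → (ℏc)² × (1 GeV in J)⁻² = 3.88e-32 m².
Convert the energy scale: 7.16 MeV⁻² = 7.16e6 GeV⁻².
Result: 7.16e6 × 3.88e-32 = 2.78e-25 m².

2.78e-25 m²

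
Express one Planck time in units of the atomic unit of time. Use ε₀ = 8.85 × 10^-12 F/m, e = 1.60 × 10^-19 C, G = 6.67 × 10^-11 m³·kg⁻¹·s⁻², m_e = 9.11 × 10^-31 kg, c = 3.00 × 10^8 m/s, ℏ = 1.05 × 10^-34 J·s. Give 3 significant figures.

Planck time: t_P = √(ℏG/c⁵) = 5.37 × 10^-44 s
atomic unit of time: τ_au = (4πε₀)²ℏ³/(m_e e⁴) = 2.40 × 10^-17 s
ratio = 5.37 × 10^-44 / 2.40 × 10^-17 = 2.24 × 10^-27

2.24 × 10^-27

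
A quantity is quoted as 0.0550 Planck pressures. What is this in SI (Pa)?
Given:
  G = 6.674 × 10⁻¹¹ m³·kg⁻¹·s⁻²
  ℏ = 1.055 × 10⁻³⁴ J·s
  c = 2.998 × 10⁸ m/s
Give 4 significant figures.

One Planck pressure: p_P = c⁷/(ℏG²) = 4.632 × 10¹¹³ Pa.
0.0550 × 4.632 × 10¹¹³ Pa = 2.548 × 10¹¹² Pa

2.548 × 10¹¹² Pa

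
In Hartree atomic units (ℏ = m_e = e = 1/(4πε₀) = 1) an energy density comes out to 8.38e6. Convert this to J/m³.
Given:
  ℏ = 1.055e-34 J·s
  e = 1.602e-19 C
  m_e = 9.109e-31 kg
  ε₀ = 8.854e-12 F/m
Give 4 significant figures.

2.455e20 J/m³

One atomic unit of energy density: u_au = E_h/a₀³ = m_e⁴e¹⁰/((4πε₀)⁵ℏ⁸) = 2.929e13 J/m³.
8.38e6 × 2.929e13 J/m³ = 2.455e20 J/m³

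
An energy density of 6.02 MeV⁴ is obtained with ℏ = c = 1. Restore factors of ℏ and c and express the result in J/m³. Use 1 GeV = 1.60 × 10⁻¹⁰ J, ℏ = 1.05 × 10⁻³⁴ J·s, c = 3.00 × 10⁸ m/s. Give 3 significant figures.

[E]/[L]³ = [E]⁴/(ℏc)³; restore (ℏc)⁻³.
1 GeV⁴ → 1/(ℏc)³ × (1 GeV in J)⁴ = 2.10 × 10³⁷ J/m³.
Convert the energy scale: 6.02 MeV⁴ = 6.02 × 10⁻¹² GeV⁴.
Result: 6.02 × 10⁻¹² × 2.10 × 10³⁷ = 1.26 × 10²⁶ J/m³.

1.26 × 10²⁶ J/m³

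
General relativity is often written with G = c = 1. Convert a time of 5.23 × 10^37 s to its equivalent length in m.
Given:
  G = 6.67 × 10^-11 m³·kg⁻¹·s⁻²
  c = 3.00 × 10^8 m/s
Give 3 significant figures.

1.57 × 10^46 m

Time → length via c.
5.23 × 10^37 s × (c) = 1.57 × 10^46 m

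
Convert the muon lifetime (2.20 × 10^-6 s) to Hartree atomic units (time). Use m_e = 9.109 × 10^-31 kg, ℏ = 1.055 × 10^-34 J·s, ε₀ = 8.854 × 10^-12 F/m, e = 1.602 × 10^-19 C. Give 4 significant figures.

9.080 × 10^10

atomic unit of time: τ_au = (4πε₀)²ℏ³/(m_e e⁴) = 2.423 × 10^-17 s.
2.20 × 10^-6 / 2.423 × 10^-17 = 9.080 × 10^10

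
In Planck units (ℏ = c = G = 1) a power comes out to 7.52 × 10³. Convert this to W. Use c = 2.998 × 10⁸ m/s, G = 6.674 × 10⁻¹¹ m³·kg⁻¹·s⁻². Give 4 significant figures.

One Planck power: P_P = c⁵/G = 3.629 × 10⁵² W.
7.52 × 10³ × 3.629 × 10⁵² W = 2.729 × 10⁵⁶ W

2.729 × 10⁵⁶ W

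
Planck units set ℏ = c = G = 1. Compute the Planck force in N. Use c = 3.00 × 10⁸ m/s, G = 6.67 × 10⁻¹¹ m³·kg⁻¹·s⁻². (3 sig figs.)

1.21 × 10⁴⁴ N

The unique combination of the constants set to 1 with dimensions of force is F_P = c⁴/G.
  = 8.10 × 10³³ / 6.67 × 10⁻¹¹
  = 1.21 × 10⁴⁴ N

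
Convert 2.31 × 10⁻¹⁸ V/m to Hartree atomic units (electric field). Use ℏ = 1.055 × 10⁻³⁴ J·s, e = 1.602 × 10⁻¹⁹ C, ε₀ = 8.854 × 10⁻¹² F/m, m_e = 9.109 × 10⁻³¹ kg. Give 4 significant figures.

atomic unit of electric field: E_au = E_h/(e a₀) = m_e²e⁵/((4πε₀)³ℏ⁴) = 5.131 × 10¹¹ V/m.
2.31 × 10⁻¹⁸ / 5.131 × 10¹¹ = 4.502 × 10⁻³⁰

4.502 × 10⁻³⁰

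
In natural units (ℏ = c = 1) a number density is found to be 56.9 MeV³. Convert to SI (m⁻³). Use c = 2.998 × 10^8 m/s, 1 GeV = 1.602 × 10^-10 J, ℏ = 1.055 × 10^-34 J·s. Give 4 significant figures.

Number density is [L]⁻³ = [E]³/(ℏc)³.
1 GeV³ → 1/(ℏc)³ × (1 GeV in J)³ = 1.299 × 10^47 m⁻³.
Convert the energy scale: 56.9 MeV³ = 5.69 × 10^-8 GeV³.
Result: 5.69 × 10^-8 × 1.299 × 10^47 = 7.393 × 10^39 m⁻³.

7.393 × 10^39 m⁻³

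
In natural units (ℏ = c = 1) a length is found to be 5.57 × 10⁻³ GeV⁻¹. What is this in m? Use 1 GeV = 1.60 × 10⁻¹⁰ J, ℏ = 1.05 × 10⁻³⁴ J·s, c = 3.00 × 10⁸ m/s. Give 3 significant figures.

1.10 × 10⁻¹⁸ m

A length is [E]⁻¹ in ℏ=c=1; restore one factor of ℏc.
1 GeV⁻¹ → ℏc × (1 GeV in J)⁻¹ = 1.97 × 10⁻¹⁶ m.
Result: 5.57 × 10⁻³ × 1.97 × 10⁻¹⁶ = 1.10 × 10⁻¹⁸ m.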